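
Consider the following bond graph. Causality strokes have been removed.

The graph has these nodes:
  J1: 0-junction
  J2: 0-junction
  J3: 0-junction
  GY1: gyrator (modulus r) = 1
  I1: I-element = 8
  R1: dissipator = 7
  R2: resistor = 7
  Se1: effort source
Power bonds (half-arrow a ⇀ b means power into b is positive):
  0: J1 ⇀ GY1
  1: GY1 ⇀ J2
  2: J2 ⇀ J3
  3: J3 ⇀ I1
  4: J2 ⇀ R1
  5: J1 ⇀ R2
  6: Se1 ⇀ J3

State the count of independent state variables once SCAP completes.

β6 stroke at J3  (Se1 fixes effort; stroke away)
β2 stroke at J2  (0-jn J3 has e-setter on 6)
β3 stroke at I1  (J3 effort already set via bond 6)
β1 stroke at GY1  (J2 effort already set via bond 2)
β4 stroke at R1  (0-jn J2 has e-setter on 2)
β0 stroke at GY1  (GY1: gyrator matches bond 1)
β5 stroke at J1  (J1 needs exactly one e-in)

1  (I1 all integral)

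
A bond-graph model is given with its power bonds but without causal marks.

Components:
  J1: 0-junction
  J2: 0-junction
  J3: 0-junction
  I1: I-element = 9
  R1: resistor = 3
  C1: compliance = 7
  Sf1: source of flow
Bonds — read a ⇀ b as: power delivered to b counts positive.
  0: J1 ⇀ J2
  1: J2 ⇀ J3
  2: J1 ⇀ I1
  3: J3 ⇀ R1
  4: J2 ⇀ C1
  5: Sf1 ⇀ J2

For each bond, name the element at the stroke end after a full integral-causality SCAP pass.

bond 5 →Sf1  (Sf1 (Sf) sets flow on bond)
bond 2 →I1  (I1 outputs flow p/I1)
bond 0 →J1  (J1: last free bond brings effort in)
bond 4 →J2  (C1: C, integral causality)
bond 1 →J3  (J2: bond 4 brought effort, rest push out)
bond 3 →R1  (J3 effort already set via bond 1)

#0 stroke at J1
#1 stroke at J3
#2 stroke at I1
#3 stroke at R1
#4 stroke at J2
#5 stroke at Sf1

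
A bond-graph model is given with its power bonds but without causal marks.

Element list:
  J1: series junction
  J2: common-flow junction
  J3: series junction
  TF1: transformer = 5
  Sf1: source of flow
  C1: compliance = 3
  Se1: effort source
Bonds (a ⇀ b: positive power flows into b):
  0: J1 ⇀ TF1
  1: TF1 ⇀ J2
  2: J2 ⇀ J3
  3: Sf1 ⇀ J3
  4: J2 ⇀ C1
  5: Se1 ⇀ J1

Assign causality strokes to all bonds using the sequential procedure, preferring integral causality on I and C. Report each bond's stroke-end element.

#3 stroke at Sf1  (source Sf1 imposes f)
#5 stroke at J1  (Se1 (Se) sets effort on bond)
#0 stroke at TF1  (J1: last free bond brings flow in)
#2 stroke at J3  (common-f at J3 fixed by 3)
#1 stroke at J2  (TF TF1: opposite of bond 0)
#4 stroke at J2  (1-jn J2 has f-setter on 2)

β0 stroke at TF1
β1 stroke at J2
β2 stroke at J3
β3 stroke at Sf1
β4 stroke at J2
β5 stroke at J1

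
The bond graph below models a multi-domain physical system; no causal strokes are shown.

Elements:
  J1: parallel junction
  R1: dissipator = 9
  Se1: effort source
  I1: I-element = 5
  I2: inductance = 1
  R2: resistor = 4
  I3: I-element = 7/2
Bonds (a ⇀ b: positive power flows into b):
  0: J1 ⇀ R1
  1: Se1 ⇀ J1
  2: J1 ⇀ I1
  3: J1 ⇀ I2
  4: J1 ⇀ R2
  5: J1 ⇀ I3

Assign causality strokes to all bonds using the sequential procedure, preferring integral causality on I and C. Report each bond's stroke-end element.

b0 |R1
b1 |J1
b2 |I1
b3 |I2
b4 |R2
b5 |I3

β1 →J1  (Se1: effort source, stroke at far end)
β0 →R1  (common-e at J1 fixed by 1)
β2 →I1  (0-jn J1 has e-setter on 1)
β3 →I2  (common-e at J1 fixed by 1)
β4 →R2  (common-e at J1 fixed by 1)
β5 →I3  (J1 effort already set via bond 1)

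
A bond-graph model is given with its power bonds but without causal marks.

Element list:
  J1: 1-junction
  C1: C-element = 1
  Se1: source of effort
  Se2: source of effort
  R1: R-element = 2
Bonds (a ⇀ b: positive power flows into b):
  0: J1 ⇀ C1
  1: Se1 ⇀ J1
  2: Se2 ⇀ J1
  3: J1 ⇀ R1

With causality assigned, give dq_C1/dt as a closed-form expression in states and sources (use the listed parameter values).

dq_C1/dt = E_Se1/2 + E_Se2/2 - q_C1/2

#1 |J1  (Se1 (Se) sets effort on bond)
#2 |J1  (Se2 (Se) sets effort on bond)
#0 |J1  (C1 integral (e out))
#3 |R1  (closing 1-jn rule on J1)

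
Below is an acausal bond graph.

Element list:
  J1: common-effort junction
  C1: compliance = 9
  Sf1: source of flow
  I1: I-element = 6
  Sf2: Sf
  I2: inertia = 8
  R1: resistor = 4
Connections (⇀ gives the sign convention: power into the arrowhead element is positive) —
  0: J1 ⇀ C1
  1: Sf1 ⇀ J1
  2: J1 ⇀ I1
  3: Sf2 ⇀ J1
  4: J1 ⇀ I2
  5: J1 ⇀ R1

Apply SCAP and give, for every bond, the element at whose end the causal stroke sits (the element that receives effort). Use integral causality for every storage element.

#0 stroke→J1
#1 stroke→Sf1
#2 stroke→I1
#3 stroke→Sf2
#4 stroke→I2
#5 stroke→R1

β1 stroke→Sf1  (Sf1 fixes flow; stroke at Sf1)
β3 stroke→Sf2  (source Sf2 imposes f)
β0 stroke→J1  (C1 integral (e out))
β2 stroke→I1  (J1 effort already set via bond 0)
β4 stroke→I2  (J1 effort already set via bond 0)
β5 stroke→R1  (common-e at J1 fixed by 0)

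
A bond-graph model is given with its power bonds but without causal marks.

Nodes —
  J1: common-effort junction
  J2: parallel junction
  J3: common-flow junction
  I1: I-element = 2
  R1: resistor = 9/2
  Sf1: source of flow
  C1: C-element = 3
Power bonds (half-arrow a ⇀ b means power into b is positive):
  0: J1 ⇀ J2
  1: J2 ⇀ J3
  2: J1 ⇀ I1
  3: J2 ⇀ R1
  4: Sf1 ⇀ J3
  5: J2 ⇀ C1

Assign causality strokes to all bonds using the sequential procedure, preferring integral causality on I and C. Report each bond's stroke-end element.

b4 →Sf1  (Sf1 (Sf) sets flow on bond)
b1 →J3  (common-f at J3 fixed by 4)
b2 →I1  (I1 integral (f out))
b0 →J1  (J1 needs exactly one e-in)
b5 →J2  (prefer integral on C1)
b3 →R1  (common-e at J2 fixed by 5)

β0 →J1
β1 →J3
β2 →I1
β3 →R1
β4 →Sf1
β5 →J2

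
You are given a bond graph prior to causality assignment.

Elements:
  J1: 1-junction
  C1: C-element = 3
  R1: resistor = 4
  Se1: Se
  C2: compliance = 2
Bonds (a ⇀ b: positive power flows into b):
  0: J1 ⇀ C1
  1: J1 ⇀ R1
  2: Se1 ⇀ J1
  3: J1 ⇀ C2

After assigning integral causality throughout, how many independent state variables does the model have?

β2 →J1  (Se1 (Se) sets effort on bond)
β0 →J1  (C1 outputs effort q/C1)
β3 →J1  (prefer integral on C2)
β1 →R1  (closing 1-jn rule on J1)

2  (C1, C2 all integral)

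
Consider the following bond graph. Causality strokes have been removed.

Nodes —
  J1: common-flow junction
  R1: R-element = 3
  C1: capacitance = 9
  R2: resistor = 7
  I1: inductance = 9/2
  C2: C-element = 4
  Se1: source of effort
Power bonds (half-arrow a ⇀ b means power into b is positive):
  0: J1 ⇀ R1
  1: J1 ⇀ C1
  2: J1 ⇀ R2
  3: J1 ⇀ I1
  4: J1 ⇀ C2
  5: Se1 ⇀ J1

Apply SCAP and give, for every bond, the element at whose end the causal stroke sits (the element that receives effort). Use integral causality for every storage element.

#5 |J1  (Se1: effort source, stroke at far end)
#1 |J1  (C1 integral (e out))
#3 |I1  (prefer integral on I1)
#0 |J1  (J1: bond 3 brought flow, rest push out)
#2 |J1  (J1: bond 3 brought flow, rest push out)
#4 |J1  (common-f at J1 fixed by 3)

β0 stroke at J1
β1 stroke at J1
β2 stroke at J1
β3 stroke at I1
β4 stroke at J1
β5 stroke at J1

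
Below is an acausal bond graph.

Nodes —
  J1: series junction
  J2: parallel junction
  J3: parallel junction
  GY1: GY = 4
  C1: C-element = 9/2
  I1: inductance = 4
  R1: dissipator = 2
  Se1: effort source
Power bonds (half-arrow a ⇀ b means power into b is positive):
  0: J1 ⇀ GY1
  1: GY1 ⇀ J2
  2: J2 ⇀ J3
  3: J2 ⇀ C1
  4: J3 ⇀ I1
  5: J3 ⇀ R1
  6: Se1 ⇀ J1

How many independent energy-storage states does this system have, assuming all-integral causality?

#6 |J1  (Se1 (Se) sets effort on bond)
#0 |GY1  (only one flow-in slot at J1)
#1 |GY1  (GY1: gyrator matches bond 0)
#3 |J2  (C1 integral (e out))
#2 |J3  (J2 effort already set via bond 3)
#4 |I1  (common-e at J3 fixed by 2)
#5 |R1  (common-e at J3 fixed by 2)

2  (C1, I1 all integral)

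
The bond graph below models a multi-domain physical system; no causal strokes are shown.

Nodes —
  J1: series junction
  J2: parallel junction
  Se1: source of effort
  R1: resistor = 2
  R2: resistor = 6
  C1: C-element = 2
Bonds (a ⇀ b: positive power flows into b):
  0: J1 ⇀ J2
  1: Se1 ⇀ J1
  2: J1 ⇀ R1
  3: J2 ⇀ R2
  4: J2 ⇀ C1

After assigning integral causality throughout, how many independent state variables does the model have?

1  (C1 all integral)

β1 stroke→J1  (Se1 fixes effort; stroke away)
β4 stroke→J2  (prefer integral on C1)
β0 stroke→J1  (J2: bond 4 brought effort, rest push out)
β3 stroke→R2  (common-e at J2 fixed by 4)
β2 stroke→R1  (only one flow-in slot at J1)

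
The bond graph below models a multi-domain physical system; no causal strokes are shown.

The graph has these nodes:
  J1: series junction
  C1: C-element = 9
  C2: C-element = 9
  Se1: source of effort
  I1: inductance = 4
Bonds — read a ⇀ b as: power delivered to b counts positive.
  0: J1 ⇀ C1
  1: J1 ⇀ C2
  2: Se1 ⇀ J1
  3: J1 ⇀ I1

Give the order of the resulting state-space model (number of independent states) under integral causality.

bond 2 stroke→J1  (source Se1 imposes e)
bond 0 stroke→J1  (C1 integral (e out))
bond 1 stroke→J1  (C2 outputs effort q/C2)
bond 3 stroke→I1  (J1 needs exactly one f-in)

3  (C1, C2, I1 all integral)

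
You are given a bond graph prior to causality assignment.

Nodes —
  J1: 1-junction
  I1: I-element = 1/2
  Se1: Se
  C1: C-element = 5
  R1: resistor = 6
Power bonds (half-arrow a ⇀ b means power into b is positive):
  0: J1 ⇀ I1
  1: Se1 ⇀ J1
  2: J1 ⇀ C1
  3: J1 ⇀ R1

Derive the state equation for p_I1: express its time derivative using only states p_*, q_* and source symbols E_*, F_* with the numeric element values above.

dp_I1/dt = E_Se1 - 12*p_I1 - q_C1/5

#1 →J1  (source Se1 imposes e)
#0 →I1  (I1 outputs flow p/I1)
#2 →J1  (J1: bond 0 brought flow, rest push out)
#3 →J1  (J1: bond 0 brought flow, rest push out)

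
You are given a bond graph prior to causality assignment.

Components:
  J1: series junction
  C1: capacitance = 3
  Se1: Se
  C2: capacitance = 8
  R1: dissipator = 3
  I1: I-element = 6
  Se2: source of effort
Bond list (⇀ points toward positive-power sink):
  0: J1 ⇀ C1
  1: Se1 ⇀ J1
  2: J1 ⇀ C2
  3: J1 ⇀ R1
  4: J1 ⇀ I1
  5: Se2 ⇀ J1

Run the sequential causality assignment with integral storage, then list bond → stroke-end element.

bond 0 stroke→J1
bond 1 stroke→J1
bond 2 stroke→J1
bond 3 stroke→J1
bond 4 stroke→I1
bond 5 stroke→J1

#1 |J1  (Se1: effort source, stroke at far end)
#5 |J1  (Se2: effort source, stroke at far end)
#0 |J1  (C1 integral (e out))
#2 |J1  (C2 outputs effort q/C2)
#4 |I1  (I1 integral (f out))
#3 |J1  (1-jn J1 has f-setter on 4)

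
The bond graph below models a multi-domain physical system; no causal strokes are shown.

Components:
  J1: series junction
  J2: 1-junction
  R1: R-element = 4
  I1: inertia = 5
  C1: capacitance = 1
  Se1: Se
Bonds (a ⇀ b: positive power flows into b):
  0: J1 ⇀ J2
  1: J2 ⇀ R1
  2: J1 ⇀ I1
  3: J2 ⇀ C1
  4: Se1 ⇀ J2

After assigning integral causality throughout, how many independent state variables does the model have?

#4 stroke→J2  (source Se1 imposes e)
#2 stroke→I1  (I1 outputs flow p/I1)
#0 stroke→J1  (1-jn J1 has f-setter on 2)
#1 stroke→J2  (J2: bond 0 brought flow, rest push out)
#3 stroke→J2  (J2 flow already set via bond 0)

2  (C1, I1 all integral)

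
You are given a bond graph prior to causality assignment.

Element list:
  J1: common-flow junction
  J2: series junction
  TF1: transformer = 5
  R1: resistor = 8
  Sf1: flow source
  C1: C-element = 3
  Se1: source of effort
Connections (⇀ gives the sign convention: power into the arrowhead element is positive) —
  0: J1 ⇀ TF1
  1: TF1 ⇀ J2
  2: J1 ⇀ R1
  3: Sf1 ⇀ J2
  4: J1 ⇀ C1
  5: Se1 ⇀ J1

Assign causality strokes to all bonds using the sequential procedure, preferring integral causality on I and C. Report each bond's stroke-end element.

b3 stroke at Sf1  (source Sf1 imposes f)
b5 stroke at J1  (source Se1 imposes e)
b1 stroke at J2  (J2: bond 3 brought flow, rest push out)
b0 stroke at TF1  (TF1: transformer flips bond 1)
b2 stroke at J1  (common-f at J1 fixed by 0)
b4 stroke at J1  (J1: bond 0 brought flow, rest push out)

#0 |TF1
#1 |J2
#2 |J1
#3 |Sf1
#4 |J1
#5 |J1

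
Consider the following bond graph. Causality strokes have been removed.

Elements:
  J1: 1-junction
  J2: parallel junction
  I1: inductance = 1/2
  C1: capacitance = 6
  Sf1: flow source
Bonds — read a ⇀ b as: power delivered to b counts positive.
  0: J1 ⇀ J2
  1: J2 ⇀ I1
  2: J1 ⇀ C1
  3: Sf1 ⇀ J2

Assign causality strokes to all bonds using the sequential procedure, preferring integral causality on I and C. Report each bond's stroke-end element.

#3 stroke→Sf1  (source Sf1 imposes f)
#1 stroke→I1  (I1: I, integral causality)
#0 stroke→J2  (only one effort-in slot at J2)
#2 stroke→J1  (common-f at J1 fixed by 0)

bond 0 stroke→J2
bond 1 stroke→I1
bond 2 stroke→J1
bond 3 stroke→Sf1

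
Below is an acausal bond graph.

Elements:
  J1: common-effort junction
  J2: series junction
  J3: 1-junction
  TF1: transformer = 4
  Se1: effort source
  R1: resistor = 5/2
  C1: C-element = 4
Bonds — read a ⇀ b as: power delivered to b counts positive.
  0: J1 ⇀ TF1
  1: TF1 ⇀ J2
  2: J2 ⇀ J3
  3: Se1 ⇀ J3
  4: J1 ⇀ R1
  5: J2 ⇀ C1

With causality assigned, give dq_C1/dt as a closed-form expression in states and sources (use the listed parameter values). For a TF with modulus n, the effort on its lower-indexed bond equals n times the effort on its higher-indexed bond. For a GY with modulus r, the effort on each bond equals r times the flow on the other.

bond 3 |J3  (Se1: effort source, stroke at far end)
bond 2 |J2  (closing 1-jn rule on J3)
bond 5 |J2  (C1 outputs effort q/C1)
bond 1 |TF1  (only one flow-in slot at J2)
bond 0 |J1  (through TF1, causality passes straight; one stroke at TF1)
bond 4 |R1  (0-jn J1 has e-setter on 0)

dq_C1/dt = 32*E_Se1/5 - 8*q_C1/5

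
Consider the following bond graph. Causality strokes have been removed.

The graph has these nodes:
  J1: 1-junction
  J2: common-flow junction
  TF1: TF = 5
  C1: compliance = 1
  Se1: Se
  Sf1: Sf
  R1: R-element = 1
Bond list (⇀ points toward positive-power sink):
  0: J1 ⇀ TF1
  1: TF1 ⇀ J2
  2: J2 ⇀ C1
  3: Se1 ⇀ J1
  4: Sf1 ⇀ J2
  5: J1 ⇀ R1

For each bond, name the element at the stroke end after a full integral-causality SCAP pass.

bond 3 →J1  (Se1 (Se) sets effort on bond)
bond 4 →Sf1  (source Sf1 imposes f)
bond 1 →J2  (1-jn J2 has f-setter on 4)
bond 2 →J2  (J2: bond 4 brought flow, rest push out)
bond 0 →TF1  (TF TF1: opposite of bond 1)
bond 5 →J1  (J1: bond 0 brought flow, rest push out)

#0 |TF1
#1 |J2
#2 |J2
#3 |J1
#4 |Sf1
#5 |J1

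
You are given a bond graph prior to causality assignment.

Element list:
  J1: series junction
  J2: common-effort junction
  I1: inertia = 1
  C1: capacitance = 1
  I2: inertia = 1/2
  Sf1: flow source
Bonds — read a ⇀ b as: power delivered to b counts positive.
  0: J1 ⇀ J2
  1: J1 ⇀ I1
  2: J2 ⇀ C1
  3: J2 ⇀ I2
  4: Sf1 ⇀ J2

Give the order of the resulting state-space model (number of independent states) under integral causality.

3  (C1, I1, I2 all integral)

b4 stroke→Sf1  (Sf1: flow source, stroke at near end)
b1 stroke→I1  (I1 integral (f out))
b0 stroke→J1  (J1: bond 1 brought flow, rest push out)
b2 stroke→J2  (C1: C, integral causality)
b3 stroke→I2  (J2: bond 2 brought effort, rest push out)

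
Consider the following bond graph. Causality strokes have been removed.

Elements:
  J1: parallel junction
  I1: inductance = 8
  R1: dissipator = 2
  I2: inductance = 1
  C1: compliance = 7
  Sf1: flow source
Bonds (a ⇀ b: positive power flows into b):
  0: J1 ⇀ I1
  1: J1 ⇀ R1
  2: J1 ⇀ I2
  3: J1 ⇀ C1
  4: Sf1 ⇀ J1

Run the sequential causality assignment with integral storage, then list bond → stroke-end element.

#4 stroke at Sf1  (Sf1: flow source, stroke at near end)
#0 stroke at I1  (prefer integral on I1)
#2 stroke at I2  (I2 outputs flow p/I2)
#3 stroke at J1  (prefer integral on C1)
#1 stroke at R1  (0-jn J1 has e-setter on 3)

#0 stroke→I1
#1 stroke→R1
#2 stroke→I2
#3 stroke→J1
#4 stroke→Sf1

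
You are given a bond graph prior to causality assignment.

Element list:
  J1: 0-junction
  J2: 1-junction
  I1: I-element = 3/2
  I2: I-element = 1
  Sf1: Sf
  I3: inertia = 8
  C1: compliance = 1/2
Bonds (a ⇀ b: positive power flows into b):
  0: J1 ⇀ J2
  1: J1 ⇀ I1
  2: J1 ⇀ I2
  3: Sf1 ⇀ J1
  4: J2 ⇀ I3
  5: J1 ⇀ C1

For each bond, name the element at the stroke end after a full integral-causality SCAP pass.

β0 →J2
β1 →I1
β2 →I2
β3 →Sf1
β4 →I3
β5 →J1

bond 3 →Sf1  (Sf1 fixes flow; stroke at Sf1)
bond 1 →I1  (I1: I, integral causality)
bond 2 →I2  (prefer integral on I2)
bond 4 →I3  (I3: I, integral causality)
bond 0 →J2  (1-jn J2 has f-setter on 4)
bond 5 →J1  (only one effort-in slot at J1)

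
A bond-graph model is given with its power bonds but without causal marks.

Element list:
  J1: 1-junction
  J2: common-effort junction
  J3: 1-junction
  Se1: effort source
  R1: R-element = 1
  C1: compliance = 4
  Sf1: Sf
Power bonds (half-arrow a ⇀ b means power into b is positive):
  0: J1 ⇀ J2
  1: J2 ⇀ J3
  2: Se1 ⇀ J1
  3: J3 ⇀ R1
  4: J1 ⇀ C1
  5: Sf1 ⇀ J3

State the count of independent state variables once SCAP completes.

1  (C1 all integral)

bond 2 |J1  (Se1 (Se) sets effort on bond)
bond 5 |Sf1  (source Sf1 imposes f)
bond 1 |J3  (1-jn J3 has f-setter on 5)
bond 3 |J3  (common-f at J3 fixed by 5)
bond 0 |J2  (only one effort-in slot at J2)
bond 4 |J1  (J1: bond 0 brought flow, rest push out)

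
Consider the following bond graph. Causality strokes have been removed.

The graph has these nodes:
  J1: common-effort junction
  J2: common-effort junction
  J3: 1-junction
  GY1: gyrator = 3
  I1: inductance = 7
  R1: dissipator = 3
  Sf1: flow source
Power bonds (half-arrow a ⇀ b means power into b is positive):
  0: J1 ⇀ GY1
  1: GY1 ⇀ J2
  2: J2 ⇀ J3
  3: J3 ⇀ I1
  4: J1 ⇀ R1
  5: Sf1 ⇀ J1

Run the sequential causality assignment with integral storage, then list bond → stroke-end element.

bond 5 stroke at Sf1  (Sf1 (Sf) sets flow on bond)
bond 3 stroke at I1  (I1: I, integral causality)
bond 2 stroke at J3  (1-jn J3 has f-setter on 3)
bond 1 stroke at J2  (closing 0-jn rule on J2)
bond 0 stroke at J1  (GY1 both-in/both-out from 1)
bond 4 stroke at R1  (J1 effort already set via bond 0)

b0 stroke at J1
b1 stroke at J2
b2 stroke at J3
b3 stroke at I1
b4 stroke at R1
b5 stroke at Sf1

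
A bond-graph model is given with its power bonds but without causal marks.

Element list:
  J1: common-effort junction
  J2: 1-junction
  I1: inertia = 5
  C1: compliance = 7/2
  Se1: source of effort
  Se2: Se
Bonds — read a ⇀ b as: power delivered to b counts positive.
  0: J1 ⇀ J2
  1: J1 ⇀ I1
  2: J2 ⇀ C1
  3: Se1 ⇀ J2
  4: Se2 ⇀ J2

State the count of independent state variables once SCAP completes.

#3 stroke at J2  (Se1: effort source, stroke at far end)
#4 stroke at J2  (Se2 fixes effort; stroke away)
#1 stroke at I1  (I1 outputs flow p/I1)
#0 stroke at J1  (only one effort-in slot at J1)
#2 stroke at J2  (J2: bond 0 brought flow, rest push out)

2  (C1, I1 all integral)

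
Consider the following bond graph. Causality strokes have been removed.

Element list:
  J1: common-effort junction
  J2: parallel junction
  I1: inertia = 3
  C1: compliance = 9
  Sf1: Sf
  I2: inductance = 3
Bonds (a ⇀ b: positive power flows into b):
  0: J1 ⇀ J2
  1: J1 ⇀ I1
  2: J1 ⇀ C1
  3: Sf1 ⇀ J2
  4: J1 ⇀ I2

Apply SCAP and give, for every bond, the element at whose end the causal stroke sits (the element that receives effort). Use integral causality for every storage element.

#3 stroke→Sf1  (Sf1 fixes flow; stroke at Sf1)
#0 stroke→J2  (J2: last free bond brings effort in)
#1 stroke→I1  (prefer integral on I1)
#2 stroke→J1  (C1 integral (e out))
#4 stroke→I2  (0-jn J1 has e-setter on 2)

β0 stroke at J2
β1 stroke at I1
β2 stroke at J1
β3 stroke at Sf1
β4 stroke at I2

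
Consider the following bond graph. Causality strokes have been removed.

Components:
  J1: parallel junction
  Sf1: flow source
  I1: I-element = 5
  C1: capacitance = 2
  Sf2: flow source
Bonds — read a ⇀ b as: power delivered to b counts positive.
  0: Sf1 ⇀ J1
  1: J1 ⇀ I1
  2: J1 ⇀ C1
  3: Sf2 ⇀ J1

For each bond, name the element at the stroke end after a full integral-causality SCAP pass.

b0 stroke→Sf1
b1 stroke→I1
b2 stroke→J1
b3 stroke→Sf2

b0 stroke at Sf1  (source Sf1 imposes f)
b3 stroke at Sf2  (Sf2 (Sf) sets flow on bond)
b1 stroke at I1  (I1 outputs flow p/I1)
b2 stroke at J1  (J1 needs exactly one e-in)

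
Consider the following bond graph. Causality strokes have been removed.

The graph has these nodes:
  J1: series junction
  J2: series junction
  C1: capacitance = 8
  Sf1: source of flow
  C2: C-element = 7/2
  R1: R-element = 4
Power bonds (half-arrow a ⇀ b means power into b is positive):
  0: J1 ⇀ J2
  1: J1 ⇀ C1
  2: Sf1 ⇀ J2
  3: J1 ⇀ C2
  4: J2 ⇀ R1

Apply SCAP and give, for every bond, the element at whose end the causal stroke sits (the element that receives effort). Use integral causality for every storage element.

b2 stroke→Sf1  (Sf1 (Sf) sets flow on bond)
b0 stroke→J2  (J2: bond 2 brought flow, rest push out)
b4 stroke→J2  (J2: bond 2 brought flow, rest push out)
b1 stroke→J1  (J1: bond 0 brought flow, rest push out)
b3 stroke→J1  (1-jn J1 has f-setter on 0)

β0 |J2
β1 |J1
β2 |Sf1
β3 |J1
β4 |J2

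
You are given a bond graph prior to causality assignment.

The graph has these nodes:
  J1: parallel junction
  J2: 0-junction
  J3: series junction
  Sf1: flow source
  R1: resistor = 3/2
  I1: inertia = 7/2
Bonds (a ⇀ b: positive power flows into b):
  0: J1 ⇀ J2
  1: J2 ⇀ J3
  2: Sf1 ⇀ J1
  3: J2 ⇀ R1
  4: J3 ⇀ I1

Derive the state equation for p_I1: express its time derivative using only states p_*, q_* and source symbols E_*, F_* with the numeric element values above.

dp_I1/dt = 3*F_Sf1/2 - 3*p_I1/7

#2 →Sf1  (source Sf1 imposes f)
#0 →J1  (only one effort-in slot at J1)
#4 →I1  (prefer integral on I1)
#1 →J3  (J3: bond 4 brought flow, rest push out)
#3 →J2  (J2: last free bond brings effort in)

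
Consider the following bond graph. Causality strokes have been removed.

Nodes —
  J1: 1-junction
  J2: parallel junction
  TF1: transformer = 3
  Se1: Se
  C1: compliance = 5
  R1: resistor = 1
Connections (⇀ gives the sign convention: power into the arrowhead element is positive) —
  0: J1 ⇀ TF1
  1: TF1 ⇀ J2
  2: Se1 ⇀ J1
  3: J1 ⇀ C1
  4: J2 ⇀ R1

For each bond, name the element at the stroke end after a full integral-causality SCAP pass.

#2 stroke→J1  (Se1 fixes effort; stroke away)
#3 stroke→J1  (C1 integral (e out))
#0 stroke→TF1  (only one flow-in slot at J1)
#1 stroke→J2  (through TF1, causality passes straight; one stroke at TF1)
#4 stroke→R1  (0-jn J2 has e-setter on 1)

bond 0 stroke→TF1
bond 1 stroke→J2
bond 2 stroke→J1
bond 3 stroke→J1
bond 4 stroke→R1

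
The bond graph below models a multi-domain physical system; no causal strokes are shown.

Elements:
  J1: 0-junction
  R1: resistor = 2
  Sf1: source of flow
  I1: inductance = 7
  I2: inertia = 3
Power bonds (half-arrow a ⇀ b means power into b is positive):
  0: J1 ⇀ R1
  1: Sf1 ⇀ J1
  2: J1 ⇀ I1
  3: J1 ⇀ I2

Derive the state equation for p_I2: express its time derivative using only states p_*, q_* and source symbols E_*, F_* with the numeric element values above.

β1 |Sf1  (source Sf1 imposes f)
β2 |I1  (prefer integral on I1)
β3 |I2  (I2: I, integral causality)
β0 |J1  (J1 needs exactly one e-in)

dp_I2/dt = 2*F_Sf1 - 2*p_I1/7 - 2*p_I2/3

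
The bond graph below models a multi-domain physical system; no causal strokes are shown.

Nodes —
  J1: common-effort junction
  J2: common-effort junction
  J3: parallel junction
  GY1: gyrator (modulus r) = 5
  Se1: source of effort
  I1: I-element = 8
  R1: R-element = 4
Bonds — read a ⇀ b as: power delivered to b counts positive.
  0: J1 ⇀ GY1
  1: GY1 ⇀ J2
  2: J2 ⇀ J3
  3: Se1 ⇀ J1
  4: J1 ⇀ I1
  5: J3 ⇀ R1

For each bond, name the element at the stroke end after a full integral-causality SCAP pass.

β0 |GY1
β1 |GY1
β2 |J2
β3 |J1
β4 |I1
β5 |J3

β3 |J1  (Se1 (Se) sets effort on bond)
β0 |GY1  (J1 effort already set via bond 3)
β4 |I1  (0-jn J1 has e-setter on 3)
β1 |GY1  (GY GY1: same side as bond 0)
β2 |J2  (J2 needs exactly one e-in)
β5 |J3  (only one effort-in slot at J3)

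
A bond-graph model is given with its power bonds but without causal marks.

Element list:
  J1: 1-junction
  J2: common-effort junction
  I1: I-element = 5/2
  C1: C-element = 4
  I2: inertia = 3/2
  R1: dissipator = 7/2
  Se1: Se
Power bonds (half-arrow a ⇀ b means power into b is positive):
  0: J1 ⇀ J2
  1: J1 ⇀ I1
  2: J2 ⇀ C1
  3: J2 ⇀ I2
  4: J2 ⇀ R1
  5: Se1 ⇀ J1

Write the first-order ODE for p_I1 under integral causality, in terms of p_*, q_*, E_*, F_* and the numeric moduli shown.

bond 5 |J1  (source Se1 imposes e)
bond 1 |I1  (prefer integral on I1)
bond 0 |J1  (1-jn J1 has f-setter on 1)
bond 2 |J2  (C1: C, integral causality)
bond 3 |I2  (J2 effort already set via bond 2)
bond 4 |R1  (J2: bond 2 brought effort, rest push out)

dp_I1/dt = E_Se1 - q_C1/4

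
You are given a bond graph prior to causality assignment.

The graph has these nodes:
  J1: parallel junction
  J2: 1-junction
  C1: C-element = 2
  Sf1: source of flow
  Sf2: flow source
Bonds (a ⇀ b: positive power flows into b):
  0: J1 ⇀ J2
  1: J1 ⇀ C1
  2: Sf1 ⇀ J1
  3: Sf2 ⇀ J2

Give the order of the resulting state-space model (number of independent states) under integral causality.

1  (C1 all integral)

b2 |Sf1  (Sf1 (Sf) sets flow on bond)
b3 |Sf2  (Sf2 (Sf) sets flow on bond)
b0 |J2  (common-f at J2 fixed by 3)
b1 |J1  (closing 0-jn rule on J1)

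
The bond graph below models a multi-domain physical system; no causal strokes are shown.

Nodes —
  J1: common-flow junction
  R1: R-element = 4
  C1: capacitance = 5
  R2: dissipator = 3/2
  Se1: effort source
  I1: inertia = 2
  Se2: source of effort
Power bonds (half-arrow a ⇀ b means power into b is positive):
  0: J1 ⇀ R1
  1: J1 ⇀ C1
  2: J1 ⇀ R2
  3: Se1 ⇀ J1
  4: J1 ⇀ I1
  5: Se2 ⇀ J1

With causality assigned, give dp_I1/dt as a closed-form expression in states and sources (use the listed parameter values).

#3 →J1  (Se1 fixes effort; stroke away)
#5 →J1  (Se2: effort source, stroke at far end)
#1 →J1  (C1: C, integral causality)
#4 →I1  (I1: I, integral causality)
#0 →J1  (J1: bond 4 brought flow, rest push out)
#2 →J1  (1-jn J1 has f-setter on 4)

dp_I1/dt = E_Se1 + E_Se2 - 11*p_I1/4 - q_C1/5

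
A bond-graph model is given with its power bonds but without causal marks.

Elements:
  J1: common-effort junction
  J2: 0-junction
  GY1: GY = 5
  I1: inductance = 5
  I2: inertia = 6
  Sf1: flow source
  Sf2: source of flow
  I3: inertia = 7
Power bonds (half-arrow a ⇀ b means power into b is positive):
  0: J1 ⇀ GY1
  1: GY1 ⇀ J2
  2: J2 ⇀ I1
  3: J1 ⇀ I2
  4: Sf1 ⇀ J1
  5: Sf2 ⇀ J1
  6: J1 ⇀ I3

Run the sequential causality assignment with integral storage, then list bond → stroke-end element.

b0 →J1
b1 →J2
b2 →I1
b3 →I2
b4 →Sf1
b5 →Sf2
b6 →I3

bond 4 stroke→Sf1  (Sf1 fixes flow; stroke at Sf1)
bond 5 stroke→Sf2  (source Sf2 imposes f)
bond 2 stroke→I1  (I1: I, integral causality)
bond 1 stroke→J2  (J2: last free bond brings effort in)
bond 0 stroke→J1  (GY1 both-in/both-out from 1)
bond 3 stroke→I2  (J1 effort already set via bond 0)
bond 6 stroke→I3  (common-e at J1 fixed by 0)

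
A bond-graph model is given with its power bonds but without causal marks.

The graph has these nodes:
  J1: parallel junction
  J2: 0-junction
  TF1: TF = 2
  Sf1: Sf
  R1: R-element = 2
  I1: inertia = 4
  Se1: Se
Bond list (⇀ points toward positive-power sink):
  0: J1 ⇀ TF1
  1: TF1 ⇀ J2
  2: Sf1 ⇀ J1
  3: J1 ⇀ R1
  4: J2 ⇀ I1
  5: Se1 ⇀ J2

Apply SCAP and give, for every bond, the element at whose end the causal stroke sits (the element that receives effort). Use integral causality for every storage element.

bond 0 |J1
bond 1 |TF1
bond 2 |Sf1
bond 3 |R1
bond 4 |I1
bond 5 |J2

#2 stroke at Sf1  (Sf1 (Sf) sets flow on bond)
#5 stroke at J2  (Se1 fixes effort; stroke away)
#1 stroke at TF1  (0-jn J2 has e-setter on 5)
#4 stroke at I1  (0-jn J2 has e-setter on 5)
#0 stroke at J1  (TF1: transformer flips bond 1)
#3 stroke at R1  (0-jn J1 has e-setter on 0)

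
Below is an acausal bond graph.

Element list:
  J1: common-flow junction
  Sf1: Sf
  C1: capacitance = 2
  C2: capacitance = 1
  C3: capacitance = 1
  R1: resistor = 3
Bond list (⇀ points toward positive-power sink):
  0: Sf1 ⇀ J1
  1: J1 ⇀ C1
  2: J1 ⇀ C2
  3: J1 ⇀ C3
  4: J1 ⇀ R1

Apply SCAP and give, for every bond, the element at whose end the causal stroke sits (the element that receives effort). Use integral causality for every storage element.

b0 stroke→Sf1  (source Sf1 imposes f)
b1 stroke→J1  (common-f at J1 fixed by 0)
b2 stroke→J1  (J1: bond 0 brought flow, rest push out)
b3 stroke→J1  (J1: bond 0 brought flow, rest push out)
b4 stroke→J1  (common-f at J1 fixed by 0)

b0 |Sf1
b1 |J1
b2 |J1
b3 |J1
b4 |J1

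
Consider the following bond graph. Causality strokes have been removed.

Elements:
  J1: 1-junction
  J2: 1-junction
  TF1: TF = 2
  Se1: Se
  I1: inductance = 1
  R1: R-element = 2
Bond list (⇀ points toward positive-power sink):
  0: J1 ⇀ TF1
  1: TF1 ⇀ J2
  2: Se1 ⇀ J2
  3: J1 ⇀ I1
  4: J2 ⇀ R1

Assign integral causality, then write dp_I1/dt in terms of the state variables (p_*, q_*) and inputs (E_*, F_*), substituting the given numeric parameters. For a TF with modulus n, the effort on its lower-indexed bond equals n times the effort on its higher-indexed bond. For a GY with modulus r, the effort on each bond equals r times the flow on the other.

#2 stroke at J2  (Se1: effort source, stroke at far end)
#3 stroke at I1  (I1 outputs flow p/I1)
#0 stroke at J1  (1-jn J1 has f-setter on 3)
#1 stroke at TF1  (TF1 one-in-one-out from 0)
#4 stroke at J2  (1-jn J2 has f-setter on 1)

dp_I1/dt = 2*E_Se1 - 8*p_I1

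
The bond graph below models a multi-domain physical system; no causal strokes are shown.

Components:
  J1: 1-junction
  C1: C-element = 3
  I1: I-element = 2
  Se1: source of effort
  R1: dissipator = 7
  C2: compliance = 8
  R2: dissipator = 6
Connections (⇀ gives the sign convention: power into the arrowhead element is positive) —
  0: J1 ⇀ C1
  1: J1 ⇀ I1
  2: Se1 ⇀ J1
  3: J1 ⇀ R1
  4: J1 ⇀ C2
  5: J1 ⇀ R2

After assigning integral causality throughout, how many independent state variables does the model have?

#2 →J1  (Se1 (Se) sets effort on bond)
#0 →J1  (C1: C, integral causality)
#1 →I1  (I1: I, integral causality)
#3 →J1  (common-f at J1 fixed by 1)
#4 →J1  (J1 flow already set via bond 1)
#5 →J1  (J1 flow already set via bond 1)

3  (C1, C2, I1 all integral)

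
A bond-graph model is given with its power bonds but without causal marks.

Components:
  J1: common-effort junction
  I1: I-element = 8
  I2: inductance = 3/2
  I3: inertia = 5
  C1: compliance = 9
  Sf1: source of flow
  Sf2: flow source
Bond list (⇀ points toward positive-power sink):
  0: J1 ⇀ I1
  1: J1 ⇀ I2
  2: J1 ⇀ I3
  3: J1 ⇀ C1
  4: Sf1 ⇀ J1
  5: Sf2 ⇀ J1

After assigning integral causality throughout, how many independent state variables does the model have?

4  (C1, I1, I2, I3 all integral)

β4 →Sf1  (Sf1 fixes flow; stroke at Sf1)
β5 →Sf2  (source Sf2 imposes f)
β0 →I1  (prefer integral on I1)
β1 →I2  (I2 integral (f out))
β2 →I3  (prefer integral on I3)
β3 →J1  (only one effort-in slot at J1)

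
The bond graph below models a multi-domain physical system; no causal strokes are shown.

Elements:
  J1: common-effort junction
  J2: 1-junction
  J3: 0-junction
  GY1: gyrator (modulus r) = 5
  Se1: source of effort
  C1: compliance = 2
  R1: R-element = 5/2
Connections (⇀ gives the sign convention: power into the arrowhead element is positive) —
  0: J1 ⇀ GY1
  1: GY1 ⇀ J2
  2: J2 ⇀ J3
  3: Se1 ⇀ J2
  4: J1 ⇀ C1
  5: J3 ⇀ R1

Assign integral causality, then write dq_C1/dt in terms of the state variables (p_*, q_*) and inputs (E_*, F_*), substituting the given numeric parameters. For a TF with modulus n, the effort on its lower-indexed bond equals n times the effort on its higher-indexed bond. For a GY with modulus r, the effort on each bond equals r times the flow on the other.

dq_C1/dt = E_Se1/5 - q_C1/20

β3 stroke at J2  (Se1: effort source, stroke at far end)
β4 stroke at J1  (C1 outputs effort q/C1)
β0 stroke at GY1  (0-jn J1 has e-setter on 4)
β1 stroke at GY1  (GY1: gyrator matches bond 0)
β2 stroke at J2  (1-jn J2 has f-setter on 1)
β5 stroke at J3  (J3 needs exactly one e-in)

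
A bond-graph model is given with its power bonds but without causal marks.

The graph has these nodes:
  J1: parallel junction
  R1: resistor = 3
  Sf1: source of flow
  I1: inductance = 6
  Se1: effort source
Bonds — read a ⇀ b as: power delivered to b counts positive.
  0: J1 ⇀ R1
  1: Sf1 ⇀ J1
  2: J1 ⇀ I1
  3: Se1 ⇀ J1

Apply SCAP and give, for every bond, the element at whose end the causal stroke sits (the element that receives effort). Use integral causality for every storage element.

#1 stroke at Sf1  (Sf1 fixes flow; stroke at Sf1)
#3 stroke at J1  (source Se1 imposes e)
#0 stroke at R1  (J1 effort already set via bond 3)
#2 stroke at I1  (J1 effort already set via bond 3)

#0 |R1
#1 |Sf1
#2 |I1
#3 |J1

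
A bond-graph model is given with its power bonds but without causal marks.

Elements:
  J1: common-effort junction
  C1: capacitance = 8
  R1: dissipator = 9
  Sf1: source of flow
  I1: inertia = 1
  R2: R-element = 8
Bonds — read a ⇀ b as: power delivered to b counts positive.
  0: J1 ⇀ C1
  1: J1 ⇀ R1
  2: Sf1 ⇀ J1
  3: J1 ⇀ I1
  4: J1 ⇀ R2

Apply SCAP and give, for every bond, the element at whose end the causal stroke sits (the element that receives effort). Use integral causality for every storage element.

#2 stroke at Sf1  (Sf1 (Sf) sets flow on bond)
#0 stroke at J1  (C1 outputs effort q/C1)
#1 stroke at R1  (common-e at J1 fixed by 0)
#3 stroke at I1  (J1: bond 0 brought effort, rest push out)
#4 stroke at R2  (J1 effort already set via bond 0)

β0 →J1
β1 →R1
β2 →Sf1
β3 →I1
β4 →R2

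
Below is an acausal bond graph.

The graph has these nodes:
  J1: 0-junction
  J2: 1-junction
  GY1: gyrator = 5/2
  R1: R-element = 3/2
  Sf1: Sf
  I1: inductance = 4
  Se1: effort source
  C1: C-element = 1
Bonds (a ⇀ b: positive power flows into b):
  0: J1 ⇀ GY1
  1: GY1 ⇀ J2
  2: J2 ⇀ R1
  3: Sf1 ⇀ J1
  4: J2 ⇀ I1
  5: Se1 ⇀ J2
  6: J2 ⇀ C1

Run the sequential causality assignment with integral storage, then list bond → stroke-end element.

β0 →J1
β1 →J2
β2 →J2
β3 →Sf1
β4 →I1
β5 →J2
β6 →J2

β3 →Sf1  (source Sf1 imposes f)
β5 →J2  (Se1 fixes effort; stroke away)
β0 →J1  (closing 0-jn rule on J1)
β1 →J2  (GY1: gyrator matches bond 0)
β4 →I1  (I1 integral (f out))
β2 →J2  (J2: bond 4 brought flow, rest push out)
β6 →J2  (common-f at J2 fixed by 4)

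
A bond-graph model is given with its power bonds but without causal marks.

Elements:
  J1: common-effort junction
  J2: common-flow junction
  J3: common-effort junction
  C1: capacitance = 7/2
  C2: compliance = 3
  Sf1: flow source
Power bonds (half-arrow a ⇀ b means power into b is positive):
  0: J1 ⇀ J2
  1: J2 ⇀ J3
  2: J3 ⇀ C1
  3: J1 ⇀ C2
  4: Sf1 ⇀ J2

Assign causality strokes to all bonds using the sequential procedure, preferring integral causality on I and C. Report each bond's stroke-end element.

b4 stroke at Sf1  (source Sf1 imposes f)
b0 stroke at J2  (common-f at J2 fixed by 4)
b1 stroke at J2  (1-jn J2 has f-setter on 4)
b2 stroke at J3  (J3: last free bond brings effort in)
b3 stroke at J1  (J1: last free bond brings effort in)

#0 stroke at J2
#1 stroke at J2
#2 stroke at J3
#3 stroke at J1
#4 stroke at Sf1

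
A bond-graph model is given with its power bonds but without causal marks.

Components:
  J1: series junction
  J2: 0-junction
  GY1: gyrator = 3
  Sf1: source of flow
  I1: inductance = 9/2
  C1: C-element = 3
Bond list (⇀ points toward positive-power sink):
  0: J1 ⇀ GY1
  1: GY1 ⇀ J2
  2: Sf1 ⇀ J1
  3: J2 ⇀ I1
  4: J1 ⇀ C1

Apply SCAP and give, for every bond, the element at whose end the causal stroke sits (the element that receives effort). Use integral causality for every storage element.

#2 →Sf1  (source Sf1 imposes f)
#0 →J1  (common-f at J1 fixed by 2)
#4 →J1  (common-f at J1 fixed by 2)
#1 →J2  (GY1 both-in/both-out from 0)
#3 →I1  (J2 effort already set via bond 1)

bond 0 stroke at J1
bond 1 stroke at J2
bond 2 stroke at Sf1
bond 3 stroke at I1
bond 4 stroke at J1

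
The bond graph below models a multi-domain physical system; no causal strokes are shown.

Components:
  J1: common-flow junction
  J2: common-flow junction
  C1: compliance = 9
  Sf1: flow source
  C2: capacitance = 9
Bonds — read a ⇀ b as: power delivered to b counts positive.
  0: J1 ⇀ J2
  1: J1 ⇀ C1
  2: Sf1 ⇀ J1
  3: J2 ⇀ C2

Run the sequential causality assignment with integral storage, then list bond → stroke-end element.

#0 stroke at J1
#1 stroke at J1
#2 stroke at Sf1
#3 stroke at J2

b2 |Sf1  (Sf1 fixes flow; stroke at Sf1)
b0 |J1  (1-jn J1 has f-setter on 2)
b1 |J1  (common-f at J1 fixed by 2)
b3 |J2  (1-jn J2 has f-setter on 0)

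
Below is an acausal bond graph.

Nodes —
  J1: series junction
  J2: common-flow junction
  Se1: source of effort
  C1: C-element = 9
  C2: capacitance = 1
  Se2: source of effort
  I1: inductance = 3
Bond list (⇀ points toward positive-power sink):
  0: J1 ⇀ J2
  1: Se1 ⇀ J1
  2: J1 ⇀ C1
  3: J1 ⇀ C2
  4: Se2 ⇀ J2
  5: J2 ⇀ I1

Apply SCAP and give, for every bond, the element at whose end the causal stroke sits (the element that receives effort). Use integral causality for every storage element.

#0 |J2
#1 |J1
#2 |J1
#3 |J1
#4 |J2
#5 |I1

bond 1 stroke at J1  (Se1: effort source, stroke at far end)
bond 4 stroke at J2  (Se2 (Se) sets effort on bond)
bond 2 stroke at J1  (C1 outputs effort q/C1)
bond 3 stroke at J1  (C2 outputs effort q/C2)
bond 0 stroke at J2  (J1 needs exactly one f-in)
bond 5 stroke at I1  (J2: last free bond brings flow in)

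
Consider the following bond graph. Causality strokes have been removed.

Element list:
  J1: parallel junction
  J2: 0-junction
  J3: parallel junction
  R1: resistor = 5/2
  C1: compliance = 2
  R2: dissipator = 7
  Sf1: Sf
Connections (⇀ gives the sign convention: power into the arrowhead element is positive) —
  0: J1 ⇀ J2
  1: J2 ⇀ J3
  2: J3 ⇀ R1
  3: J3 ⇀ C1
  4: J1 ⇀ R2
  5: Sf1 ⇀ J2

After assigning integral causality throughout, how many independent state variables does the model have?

1  (C1 all integral)

b5 →Sf1  (Sf1 (Sf) sets flow on bond)
b3 →J3  (C1: C, integral causality)
b1 →J2  (J3 effort already set via bond 3)
b2 →R1  (common-e at J3 fixed by 3)
b0 →J1  (J2 effort already set via bond 1)
b4 →R2  (common-e at J1 fixed by 0)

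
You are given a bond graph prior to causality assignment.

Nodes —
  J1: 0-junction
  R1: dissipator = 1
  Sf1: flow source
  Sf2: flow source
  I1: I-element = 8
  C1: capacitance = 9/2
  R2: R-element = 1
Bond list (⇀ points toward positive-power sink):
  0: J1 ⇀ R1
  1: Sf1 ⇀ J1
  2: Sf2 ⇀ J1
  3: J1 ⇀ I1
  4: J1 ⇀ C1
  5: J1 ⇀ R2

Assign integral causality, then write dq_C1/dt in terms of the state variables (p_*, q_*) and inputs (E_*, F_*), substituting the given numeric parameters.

bond 1 |Sf1  (source Sf1 imposes f)
bond 2 |Sf2  (Sf2 (Sf) sets flow on bond)
bond 3 |I1  (I1 outputs flow p/I1)
bond 4 |J1  (C1 integral (e out))
bond 0 |R1  (0-jn J1 has e-setter on 4)
bond 5 |R2  (J1: bond 4 brought effort, rest push out)

dq_C1/dt = F_Sf1 + F_Sf2 - p_I1/8 - 4*q_C1/9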